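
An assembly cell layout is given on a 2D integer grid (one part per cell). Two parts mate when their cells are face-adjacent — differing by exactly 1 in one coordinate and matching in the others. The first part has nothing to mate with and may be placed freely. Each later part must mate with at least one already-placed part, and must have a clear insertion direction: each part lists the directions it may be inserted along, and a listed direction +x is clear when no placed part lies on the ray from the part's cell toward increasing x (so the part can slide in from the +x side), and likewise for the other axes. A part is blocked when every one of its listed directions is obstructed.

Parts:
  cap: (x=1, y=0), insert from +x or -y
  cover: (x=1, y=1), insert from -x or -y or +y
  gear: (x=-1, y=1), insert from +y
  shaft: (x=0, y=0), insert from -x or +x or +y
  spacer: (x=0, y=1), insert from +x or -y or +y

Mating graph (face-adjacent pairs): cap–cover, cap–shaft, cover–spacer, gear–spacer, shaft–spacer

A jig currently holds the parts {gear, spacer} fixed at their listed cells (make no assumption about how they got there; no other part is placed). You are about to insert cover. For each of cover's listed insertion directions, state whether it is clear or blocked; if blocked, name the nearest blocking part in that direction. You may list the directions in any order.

-x: nearest on ray is spacer@(0, 1) ⇒ blocked
-y: ray from cover(1, 1) has no placed part ⇒ clear
+y: ray from cover(1, 1) has no placed part ⇒ clear

+y: clear; -x: blocked by spacer; -y: clear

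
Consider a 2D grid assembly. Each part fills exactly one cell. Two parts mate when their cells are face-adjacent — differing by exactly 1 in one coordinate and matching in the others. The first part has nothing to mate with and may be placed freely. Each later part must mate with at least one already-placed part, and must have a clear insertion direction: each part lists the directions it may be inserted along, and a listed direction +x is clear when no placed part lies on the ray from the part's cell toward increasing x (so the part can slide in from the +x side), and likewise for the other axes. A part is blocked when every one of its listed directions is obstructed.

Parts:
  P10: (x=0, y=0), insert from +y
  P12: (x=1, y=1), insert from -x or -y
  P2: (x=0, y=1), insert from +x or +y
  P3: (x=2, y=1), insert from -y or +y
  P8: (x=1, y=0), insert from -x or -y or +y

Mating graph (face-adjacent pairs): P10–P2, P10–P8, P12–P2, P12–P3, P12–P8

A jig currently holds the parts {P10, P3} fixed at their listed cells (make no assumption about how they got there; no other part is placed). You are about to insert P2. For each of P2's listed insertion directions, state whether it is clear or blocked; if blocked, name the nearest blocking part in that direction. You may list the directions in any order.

+x: nearest on ray is P3@(2, 1) ⇒ blocked
+y: ray from P2(0, 1) has no placed part ⇒ clear

+x: blocked by P3; +y: clear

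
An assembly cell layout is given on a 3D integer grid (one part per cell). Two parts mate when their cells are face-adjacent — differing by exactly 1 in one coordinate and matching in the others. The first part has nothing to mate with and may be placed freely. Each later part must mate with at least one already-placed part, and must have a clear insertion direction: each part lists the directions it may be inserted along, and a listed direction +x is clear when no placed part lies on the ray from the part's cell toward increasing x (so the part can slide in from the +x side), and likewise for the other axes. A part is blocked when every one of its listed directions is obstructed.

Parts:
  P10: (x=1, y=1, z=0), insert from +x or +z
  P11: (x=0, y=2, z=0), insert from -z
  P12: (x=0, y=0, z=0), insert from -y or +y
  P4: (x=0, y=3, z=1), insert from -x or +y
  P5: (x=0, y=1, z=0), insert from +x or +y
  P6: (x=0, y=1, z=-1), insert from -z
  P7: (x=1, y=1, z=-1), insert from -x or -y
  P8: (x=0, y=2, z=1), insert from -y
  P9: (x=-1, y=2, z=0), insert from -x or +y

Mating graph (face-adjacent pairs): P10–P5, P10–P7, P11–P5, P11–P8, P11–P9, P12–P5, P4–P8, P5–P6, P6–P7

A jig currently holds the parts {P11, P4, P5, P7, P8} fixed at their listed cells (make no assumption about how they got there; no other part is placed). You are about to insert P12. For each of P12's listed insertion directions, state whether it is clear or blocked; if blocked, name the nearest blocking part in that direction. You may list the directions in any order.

-y: ray from P12(0, 0, 0) has no placed part ⇒ clear
+y: nearest on ray is P5@(0, 1, 0) ⇒ blocked

+y: blocked by P5; -y: clear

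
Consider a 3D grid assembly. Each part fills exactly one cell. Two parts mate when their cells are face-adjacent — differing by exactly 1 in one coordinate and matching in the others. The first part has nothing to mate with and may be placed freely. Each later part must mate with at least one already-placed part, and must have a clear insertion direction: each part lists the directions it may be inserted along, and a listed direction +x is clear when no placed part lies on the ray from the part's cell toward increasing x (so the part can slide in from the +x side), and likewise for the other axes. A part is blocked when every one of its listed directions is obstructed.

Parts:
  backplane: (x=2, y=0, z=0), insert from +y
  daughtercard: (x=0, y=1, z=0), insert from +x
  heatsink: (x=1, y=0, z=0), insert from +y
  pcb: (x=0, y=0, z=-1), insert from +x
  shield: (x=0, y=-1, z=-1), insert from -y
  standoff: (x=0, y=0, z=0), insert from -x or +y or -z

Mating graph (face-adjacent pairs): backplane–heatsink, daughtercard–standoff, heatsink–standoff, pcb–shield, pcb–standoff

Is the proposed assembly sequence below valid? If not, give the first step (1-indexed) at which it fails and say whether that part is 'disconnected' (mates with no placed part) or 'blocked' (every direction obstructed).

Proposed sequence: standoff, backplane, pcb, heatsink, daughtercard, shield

Invalid at step 2 (disconnected)

1. standoff@(0, 0, 0) [-x clear] — {standoff}
2. backplane@(2, 0, 0) — no placed neighbour ⇒ disconnected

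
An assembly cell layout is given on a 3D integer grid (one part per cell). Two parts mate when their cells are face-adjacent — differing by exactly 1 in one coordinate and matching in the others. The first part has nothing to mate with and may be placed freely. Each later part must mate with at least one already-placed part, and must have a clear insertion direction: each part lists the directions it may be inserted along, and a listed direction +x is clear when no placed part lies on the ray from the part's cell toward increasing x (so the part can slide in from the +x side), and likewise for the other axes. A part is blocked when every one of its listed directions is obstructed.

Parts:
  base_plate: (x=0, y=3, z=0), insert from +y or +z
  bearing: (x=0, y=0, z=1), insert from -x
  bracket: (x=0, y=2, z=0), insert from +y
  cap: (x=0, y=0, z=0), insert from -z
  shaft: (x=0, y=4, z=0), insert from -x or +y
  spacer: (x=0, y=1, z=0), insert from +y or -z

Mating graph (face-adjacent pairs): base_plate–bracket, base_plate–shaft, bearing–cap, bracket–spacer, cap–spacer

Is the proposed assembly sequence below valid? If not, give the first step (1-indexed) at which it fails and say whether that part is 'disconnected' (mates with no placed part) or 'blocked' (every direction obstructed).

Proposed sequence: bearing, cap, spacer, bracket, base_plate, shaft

Valid

1. bearing@(0, 0, 1) [-x clear] — {bearing}
2. cap@(0, 0, 0) [-z clear] — {bearing, cap}
3. spacer@(0, 1, 0) [+y clear] — {bearing, cap, spacer}
4. bracket@(0, 2, 0) [+y clear] — {bearing, bracket, cap, spacer}
5. base_plate@(0, 3, 0) [+y clear] — {base_plate, bearing, bracket, cap, spacer}
6. shaft@(0, 4, 0) [-x clear] — {base_plate, bearing, bracket, cap, shaft, spacer}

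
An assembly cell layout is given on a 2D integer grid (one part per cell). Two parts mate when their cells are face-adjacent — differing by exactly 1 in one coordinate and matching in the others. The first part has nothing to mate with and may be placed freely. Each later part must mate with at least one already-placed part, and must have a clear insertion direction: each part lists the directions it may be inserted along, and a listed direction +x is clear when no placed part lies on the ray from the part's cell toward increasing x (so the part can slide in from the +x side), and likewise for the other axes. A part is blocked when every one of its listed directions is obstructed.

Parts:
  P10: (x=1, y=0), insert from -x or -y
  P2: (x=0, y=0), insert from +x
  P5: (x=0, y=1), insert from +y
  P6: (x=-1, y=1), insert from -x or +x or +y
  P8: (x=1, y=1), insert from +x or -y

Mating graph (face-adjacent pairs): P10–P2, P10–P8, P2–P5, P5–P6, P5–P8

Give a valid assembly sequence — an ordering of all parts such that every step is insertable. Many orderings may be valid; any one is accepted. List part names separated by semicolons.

1. P8@(1, 1) [+x clear] — {P8}
2. P5@(0, 1) [+y clear] — {P5, P8}
3. P6@(-1, 1) [-x clear] — {P5, P6, P8}
4. P2@(0, 0) [+x clear] — {P2, P5, P6, P8}
5. P10@(1, 0) [-y clear] — {P10, P2, P5, P6, P8}

P8; P5; P6; P2; P10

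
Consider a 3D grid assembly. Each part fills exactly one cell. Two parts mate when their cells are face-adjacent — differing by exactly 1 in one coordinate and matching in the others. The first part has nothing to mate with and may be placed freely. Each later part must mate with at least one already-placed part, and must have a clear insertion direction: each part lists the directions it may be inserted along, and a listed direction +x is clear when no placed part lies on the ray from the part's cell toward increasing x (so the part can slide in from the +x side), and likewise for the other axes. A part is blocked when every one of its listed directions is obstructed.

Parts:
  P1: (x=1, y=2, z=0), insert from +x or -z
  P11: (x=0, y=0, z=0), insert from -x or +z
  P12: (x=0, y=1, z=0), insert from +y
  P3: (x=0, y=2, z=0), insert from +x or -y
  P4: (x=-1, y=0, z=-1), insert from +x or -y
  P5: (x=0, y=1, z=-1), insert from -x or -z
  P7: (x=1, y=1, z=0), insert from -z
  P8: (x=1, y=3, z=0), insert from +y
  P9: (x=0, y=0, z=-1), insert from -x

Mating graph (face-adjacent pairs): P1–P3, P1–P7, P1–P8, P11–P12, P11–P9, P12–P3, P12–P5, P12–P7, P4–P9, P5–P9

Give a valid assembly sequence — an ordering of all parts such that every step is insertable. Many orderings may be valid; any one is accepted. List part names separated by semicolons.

1. P5@(0, 1, -1) [-x clear] — {P5}
2. P12@(0, 1, 0) [+y clear] — {P12, P5}
3. P7@(1, 1, 0) [-z clear] — {P12, P5, P7}
4. P11@(0, 0, 0) [-x clear] — {P11, P12, P5, P7}
5. P9@(0, 0, -1) [-x clear] — {P11, P12, P5, P7, P9}
6. P3@(0, 2, 0) [+x clear] — {P11, P12, P3, P5, P7, P9}
7. P1@(1, 2, 0) [+x clear] — {P1, P11, P12, P3, P5, P7, P9}
8. P8@(1, 3, 0) [+y clear] — {P1, P11, P12, P3, P5, P7, P8, P9}
9. P4@(-1, 0, -1) [-y clear] — {P1, P11, P12, P3, P4, P5, P7, P8, P9}

P5; P12; P7; P11; P9; P3; P1; P8; P4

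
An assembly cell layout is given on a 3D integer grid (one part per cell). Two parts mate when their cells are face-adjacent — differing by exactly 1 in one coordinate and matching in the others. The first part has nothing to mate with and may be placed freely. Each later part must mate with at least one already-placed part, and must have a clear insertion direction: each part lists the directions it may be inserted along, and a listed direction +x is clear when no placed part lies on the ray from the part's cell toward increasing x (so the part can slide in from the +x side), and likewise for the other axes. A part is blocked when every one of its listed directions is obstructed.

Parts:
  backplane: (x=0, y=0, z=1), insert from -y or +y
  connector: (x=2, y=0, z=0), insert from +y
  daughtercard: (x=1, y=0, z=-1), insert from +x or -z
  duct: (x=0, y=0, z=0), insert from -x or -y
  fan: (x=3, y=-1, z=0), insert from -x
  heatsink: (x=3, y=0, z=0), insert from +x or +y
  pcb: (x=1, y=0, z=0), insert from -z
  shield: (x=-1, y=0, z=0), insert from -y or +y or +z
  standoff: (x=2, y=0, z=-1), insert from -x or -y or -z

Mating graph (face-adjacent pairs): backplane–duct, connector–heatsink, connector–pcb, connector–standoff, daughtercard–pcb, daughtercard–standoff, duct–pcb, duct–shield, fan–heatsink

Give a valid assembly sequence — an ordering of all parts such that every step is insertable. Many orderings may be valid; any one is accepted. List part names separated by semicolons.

1. fan@(3, -1, 0) [-x clear] — {fan}
2. heatsink@(3, 0, 0) [+x clear] — {fan, heatsink}
3. connector@(2, 0, 0) [+y clear] — {connector, fan, heatsink}
4. standoff@(2, 0, -1) [-x clear] — {connector, fan, heatsink, standoff}
5. pcb@(1, 0, 0) [-z clear] — {connector, fan, heatsink, pcb, standoff}
6. daughtercard@(1, 0, -1) [-z clear] — {connector, daughtercard, fan, heatsink, pcb, standoff}
7. duct@(0, 0, 0) [-x clear] — {connector, daughtercard, duct, fan, heatsink, pcb, standoff}
8. backplane@(0, 0, 1) [-y clear] — {backplane, connector, daughtercard, duct, fan, heatsink, pcb, standoff}
9. shield@(-1, 0, 0) [-y clear] — {backplane, connector, daughtercard, duct, fan, heatsink, pcb, shield, standoff}

fan; heatsink; connector; standoff; pcb; daughtercard; duct; backplane; shield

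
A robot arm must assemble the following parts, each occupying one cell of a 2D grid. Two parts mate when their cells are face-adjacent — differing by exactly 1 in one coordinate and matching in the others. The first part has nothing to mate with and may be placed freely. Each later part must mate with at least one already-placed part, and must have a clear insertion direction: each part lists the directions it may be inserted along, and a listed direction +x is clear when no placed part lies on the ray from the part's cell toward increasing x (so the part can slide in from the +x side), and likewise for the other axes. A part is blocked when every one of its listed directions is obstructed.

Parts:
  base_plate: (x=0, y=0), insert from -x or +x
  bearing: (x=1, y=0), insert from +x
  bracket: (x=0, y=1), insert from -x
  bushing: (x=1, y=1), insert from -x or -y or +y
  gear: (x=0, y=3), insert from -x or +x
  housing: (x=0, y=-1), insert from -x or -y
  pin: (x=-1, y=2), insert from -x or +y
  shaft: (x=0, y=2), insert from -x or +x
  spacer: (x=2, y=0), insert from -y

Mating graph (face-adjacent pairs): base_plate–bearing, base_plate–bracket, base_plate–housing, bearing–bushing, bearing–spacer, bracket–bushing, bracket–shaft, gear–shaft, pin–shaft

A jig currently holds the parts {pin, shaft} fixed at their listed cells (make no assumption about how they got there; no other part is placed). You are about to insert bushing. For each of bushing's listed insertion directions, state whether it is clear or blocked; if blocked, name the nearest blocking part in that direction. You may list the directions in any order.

+y: clear; -x: clear; -y: clear

-x: ray from bushing(1, 1) has no placed part ⇒ clear
-y: ray from bushing(1, 1) has no placed part ⇒ clear
+y: ray from bushing(1, 1) has no placed part ⇒ clear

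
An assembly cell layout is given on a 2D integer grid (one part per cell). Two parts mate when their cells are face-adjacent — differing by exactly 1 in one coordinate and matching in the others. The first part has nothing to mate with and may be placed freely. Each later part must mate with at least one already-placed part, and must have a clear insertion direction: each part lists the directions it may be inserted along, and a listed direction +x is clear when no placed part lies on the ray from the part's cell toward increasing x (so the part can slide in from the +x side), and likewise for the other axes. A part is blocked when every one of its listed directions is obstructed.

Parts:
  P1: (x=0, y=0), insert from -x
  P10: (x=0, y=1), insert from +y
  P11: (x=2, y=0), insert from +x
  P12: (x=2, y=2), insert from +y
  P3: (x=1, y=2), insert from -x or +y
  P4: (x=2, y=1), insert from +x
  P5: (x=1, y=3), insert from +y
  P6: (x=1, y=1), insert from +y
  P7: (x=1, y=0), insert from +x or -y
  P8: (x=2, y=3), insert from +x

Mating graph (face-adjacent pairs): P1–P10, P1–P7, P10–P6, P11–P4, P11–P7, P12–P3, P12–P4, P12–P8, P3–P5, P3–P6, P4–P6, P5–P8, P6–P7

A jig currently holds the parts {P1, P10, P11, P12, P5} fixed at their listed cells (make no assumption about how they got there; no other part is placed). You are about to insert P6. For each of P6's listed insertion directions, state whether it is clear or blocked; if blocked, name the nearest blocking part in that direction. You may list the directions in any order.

+y: nearest on ray is P5@(1, 3) ⇒ blocked

+y: blocked by P5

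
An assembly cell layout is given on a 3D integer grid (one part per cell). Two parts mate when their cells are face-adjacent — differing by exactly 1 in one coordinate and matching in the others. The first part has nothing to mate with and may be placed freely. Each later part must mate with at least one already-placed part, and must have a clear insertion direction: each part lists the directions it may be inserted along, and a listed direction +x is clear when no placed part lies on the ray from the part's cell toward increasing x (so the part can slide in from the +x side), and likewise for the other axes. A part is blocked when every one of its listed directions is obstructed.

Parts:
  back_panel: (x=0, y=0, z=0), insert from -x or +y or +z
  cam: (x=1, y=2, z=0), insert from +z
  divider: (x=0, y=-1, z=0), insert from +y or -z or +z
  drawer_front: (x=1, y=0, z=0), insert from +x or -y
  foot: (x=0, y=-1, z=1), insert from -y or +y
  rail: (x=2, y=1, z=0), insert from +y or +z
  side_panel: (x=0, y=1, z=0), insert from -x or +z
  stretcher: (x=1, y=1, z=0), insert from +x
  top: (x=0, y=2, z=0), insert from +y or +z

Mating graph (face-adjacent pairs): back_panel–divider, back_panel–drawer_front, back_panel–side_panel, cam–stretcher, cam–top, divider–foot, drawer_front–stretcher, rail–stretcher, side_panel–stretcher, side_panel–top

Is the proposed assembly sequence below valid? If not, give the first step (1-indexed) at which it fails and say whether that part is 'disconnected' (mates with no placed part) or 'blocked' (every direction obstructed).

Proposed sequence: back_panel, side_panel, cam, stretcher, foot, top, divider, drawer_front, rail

1. back_panel@(0, 0, 0) [-x clear] — {back_panel}
2. side_panel@(0, 1, 0) [-x clear] — {back_panel, side_panel}
3. cam@(1, 2, 0) — no placed neighbour ⇒ disconnected

Invalid at step 3 (disconnected)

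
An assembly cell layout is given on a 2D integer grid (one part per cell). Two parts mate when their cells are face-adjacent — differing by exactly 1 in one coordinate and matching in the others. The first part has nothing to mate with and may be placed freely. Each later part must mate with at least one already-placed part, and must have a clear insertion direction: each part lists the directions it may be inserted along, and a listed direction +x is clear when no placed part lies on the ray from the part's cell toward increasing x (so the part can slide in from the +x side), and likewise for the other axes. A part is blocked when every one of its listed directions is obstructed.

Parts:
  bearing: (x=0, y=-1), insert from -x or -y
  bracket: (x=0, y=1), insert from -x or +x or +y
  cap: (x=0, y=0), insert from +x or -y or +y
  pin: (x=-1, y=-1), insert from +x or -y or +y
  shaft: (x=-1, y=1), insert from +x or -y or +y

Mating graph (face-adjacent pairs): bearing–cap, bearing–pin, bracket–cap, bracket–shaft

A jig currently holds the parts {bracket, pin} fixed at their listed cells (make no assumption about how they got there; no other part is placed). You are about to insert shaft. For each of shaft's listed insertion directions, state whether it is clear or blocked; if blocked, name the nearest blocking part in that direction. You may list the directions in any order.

+x: nearest on ray is bracket@(0, 1) ⇒ blocked
-y: nearest on ray is pin@(-1, -1) ⇒ blocked
+y: ray from shaft(-1, 1) has no placed part ⇒ clear

+x: blocked by bracket; +y: clear; -y: blocked by pin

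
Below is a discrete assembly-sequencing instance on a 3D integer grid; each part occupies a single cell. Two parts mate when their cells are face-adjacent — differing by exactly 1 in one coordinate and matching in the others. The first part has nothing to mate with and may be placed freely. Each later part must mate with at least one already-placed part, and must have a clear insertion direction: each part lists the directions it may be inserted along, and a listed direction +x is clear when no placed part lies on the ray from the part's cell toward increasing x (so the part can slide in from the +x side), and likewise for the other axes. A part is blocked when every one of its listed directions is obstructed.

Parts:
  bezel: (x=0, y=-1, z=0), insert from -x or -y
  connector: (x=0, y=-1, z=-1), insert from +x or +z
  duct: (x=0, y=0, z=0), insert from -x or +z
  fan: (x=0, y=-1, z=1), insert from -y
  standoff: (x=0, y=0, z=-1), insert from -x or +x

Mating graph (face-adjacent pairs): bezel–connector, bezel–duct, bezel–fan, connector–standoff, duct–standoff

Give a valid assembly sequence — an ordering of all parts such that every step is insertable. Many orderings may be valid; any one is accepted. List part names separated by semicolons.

standoff; duct; connector; bezel; fan

1. standoff@(0, 0, -1) [-x clear] — {standoff}
2. duct@(0, 0, 0) [-x clear] — {duct, standoff}
3. connector@(0, -1, -1) [+x clear] — {connector, duct, standoff}
4. bezel@(0, -1, 0) [-x clear] — {bezel, connector, duct, standoff}
5. fan@(0, -1, 1) [-y clear] — {bezel, connector, duct, fan, standoff}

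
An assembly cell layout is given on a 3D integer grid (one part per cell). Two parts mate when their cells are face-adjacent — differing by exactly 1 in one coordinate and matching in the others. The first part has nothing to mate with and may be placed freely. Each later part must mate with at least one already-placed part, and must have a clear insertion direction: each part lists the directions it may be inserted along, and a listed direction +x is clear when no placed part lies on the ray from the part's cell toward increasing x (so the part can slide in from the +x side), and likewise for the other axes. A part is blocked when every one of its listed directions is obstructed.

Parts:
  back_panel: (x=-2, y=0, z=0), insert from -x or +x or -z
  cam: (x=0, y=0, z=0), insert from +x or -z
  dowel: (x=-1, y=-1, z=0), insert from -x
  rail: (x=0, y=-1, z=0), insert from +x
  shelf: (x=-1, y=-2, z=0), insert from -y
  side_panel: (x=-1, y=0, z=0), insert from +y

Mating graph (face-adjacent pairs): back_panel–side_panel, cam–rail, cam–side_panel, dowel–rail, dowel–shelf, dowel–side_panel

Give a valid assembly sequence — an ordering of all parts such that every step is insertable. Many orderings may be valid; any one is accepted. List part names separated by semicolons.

1. back_panel@(-2, 0, 0) [-x clear] — {back_panel}
2. side_panel@(-1, 0, 0) [+y clear] — {back_panel, side_panel}
3. cam@(0, 0, 0) [+x clear] — {back_panel, cam, side_panel}
4. rail@(0, -1, 0) [+x clear] — {back_panel, cam, rail, side_panel}
5. dowel@(-1, -1, 0) [-x clear] — {back_panel, cam, dowel, rail, side_panel}
6. shelf@(-1, -2, 0) [-y clear] — {back_panel, cam, dowel, rail, shelf, side_panel}

back_panel; side_panel; cam; rail; dowel; shelf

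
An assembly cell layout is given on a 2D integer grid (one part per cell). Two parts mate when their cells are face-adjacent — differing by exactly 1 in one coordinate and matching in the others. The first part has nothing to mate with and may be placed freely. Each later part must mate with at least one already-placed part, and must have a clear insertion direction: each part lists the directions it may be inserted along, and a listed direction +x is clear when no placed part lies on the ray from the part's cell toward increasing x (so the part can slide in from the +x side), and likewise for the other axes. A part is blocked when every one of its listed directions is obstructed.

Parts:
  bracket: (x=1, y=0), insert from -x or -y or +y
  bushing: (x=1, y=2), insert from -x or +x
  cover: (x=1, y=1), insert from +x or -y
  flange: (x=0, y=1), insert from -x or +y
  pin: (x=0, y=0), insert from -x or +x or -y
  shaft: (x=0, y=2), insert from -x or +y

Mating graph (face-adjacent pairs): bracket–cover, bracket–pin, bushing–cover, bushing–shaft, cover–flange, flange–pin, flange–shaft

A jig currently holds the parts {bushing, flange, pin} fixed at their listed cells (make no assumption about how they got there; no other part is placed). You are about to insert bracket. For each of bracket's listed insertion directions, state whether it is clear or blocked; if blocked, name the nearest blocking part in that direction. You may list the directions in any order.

+y: blocked by bushing; -x: blocked by pin; -y: clear

-x: nearest on ray is pin@(0, 0) ⇒ blocked
-y: ray from bracket(1, 0) has no placed part ⇒ clear
+y: nearest on ray is bushing@(1, 2) ⇒ blocked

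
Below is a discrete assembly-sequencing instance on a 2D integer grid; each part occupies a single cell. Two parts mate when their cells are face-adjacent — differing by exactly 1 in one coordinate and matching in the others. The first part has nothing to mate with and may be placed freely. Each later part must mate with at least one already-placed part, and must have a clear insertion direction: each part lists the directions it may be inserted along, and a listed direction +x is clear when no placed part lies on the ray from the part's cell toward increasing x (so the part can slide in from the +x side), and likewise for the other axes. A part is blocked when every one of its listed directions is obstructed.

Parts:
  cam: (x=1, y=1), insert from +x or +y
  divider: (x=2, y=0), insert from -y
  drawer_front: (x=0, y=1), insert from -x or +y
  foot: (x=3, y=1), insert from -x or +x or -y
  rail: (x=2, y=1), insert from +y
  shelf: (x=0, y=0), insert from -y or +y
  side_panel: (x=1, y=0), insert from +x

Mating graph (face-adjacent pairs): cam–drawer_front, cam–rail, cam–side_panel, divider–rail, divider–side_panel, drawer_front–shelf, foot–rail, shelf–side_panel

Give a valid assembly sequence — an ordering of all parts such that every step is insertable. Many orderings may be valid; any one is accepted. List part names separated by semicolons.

1. foot@(3, 1) [-x clear] — {foot}
2. rail@(2, 1) [+y clear] — {foot, rail}
3. cam@(1, 1) [+y clear] — {cam, foot, rail}
4. side_panel@(1, 0) [+x clear] — {cam, foot, rail, side_panel}
5. divider@(2, 0) [-y clear] — {cam, divider, foot, rail, side_panel}
6. shelf@(0, 0) [-y clear] — {cam, divider, foot, rail, shelf, side_panel}
7. drawer_front@(0, 1) [-x clear] — {cam, divider, drawer_front, foot, rail, shelf, side_panel}

foot; rail; cam; side_panel; divider; shelf; drawer_front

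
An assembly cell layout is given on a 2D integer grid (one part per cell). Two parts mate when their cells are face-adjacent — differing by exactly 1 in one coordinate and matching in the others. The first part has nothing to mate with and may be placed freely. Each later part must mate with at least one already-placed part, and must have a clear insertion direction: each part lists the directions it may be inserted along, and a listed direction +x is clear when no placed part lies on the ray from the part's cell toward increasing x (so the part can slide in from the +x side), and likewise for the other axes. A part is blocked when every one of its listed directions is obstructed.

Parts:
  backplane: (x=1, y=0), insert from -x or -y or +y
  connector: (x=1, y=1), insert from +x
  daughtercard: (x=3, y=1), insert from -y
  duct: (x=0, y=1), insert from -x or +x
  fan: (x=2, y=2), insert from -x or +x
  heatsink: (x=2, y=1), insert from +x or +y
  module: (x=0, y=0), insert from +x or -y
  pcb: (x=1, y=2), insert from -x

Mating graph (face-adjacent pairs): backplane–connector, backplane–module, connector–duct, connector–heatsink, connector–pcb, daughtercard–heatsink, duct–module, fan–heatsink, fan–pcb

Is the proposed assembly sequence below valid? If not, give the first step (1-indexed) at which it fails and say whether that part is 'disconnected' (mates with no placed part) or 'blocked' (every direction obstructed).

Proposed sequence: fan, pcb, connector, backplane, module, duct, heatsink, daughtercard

1. fan@(2, 2) [-x clear] — {fan}
2. pcb@(1, 2) [-x clear] — {fan, pcb}
3. connector@(1, 1) [+x clear] — {connector, fan, pcb}
4. backplane@(1, 0) [-x clear] — {backplane, connector, fan, pcb}
5. module@(0, 0) [-y clear] — {backplane, connector, fan, module, pcb}
6. duct@(0, 1) [-x clear] — {backplane, connector, duct, fan, module, pcb}
7. heatsink@(2, 1) [+x clear] — {backplane, connector, duct, fan, heatsink, module, pcb}
8. daughtercard@(3, 1) [-y clear] — {backplane, connector, daughtercard, duct, fan, heatsink, module, pcb}

Valid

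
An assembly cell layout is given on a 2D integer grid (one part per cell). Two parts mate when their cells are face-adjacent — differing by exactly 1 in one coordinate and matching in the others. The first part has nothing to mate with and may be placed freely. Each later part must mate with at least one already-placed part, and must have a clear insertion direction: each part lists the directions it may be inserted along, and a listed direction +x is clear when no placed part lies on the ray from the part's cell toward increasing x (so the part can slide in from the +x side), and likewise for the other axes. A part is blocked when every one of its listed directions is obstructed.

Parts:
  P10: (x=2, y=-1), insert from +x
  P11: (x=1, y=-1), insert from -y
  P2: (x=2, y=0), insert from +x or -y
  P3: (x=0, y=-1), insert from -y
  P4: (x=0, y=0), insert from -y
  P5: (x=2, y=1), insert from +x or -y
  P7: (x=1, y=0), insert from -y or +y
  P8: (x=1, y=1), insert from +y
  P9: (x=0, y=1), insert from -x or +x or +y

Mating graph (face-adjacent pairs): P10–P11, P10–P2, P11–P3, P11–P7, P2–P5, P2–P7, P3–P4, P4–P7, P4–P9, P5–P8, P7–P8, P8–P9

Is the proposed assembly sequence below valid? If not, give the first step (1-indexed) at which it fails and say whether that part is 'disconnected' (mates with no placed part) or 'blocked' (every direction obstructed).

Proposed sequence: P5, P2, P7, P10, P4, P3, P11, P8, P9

1. P5@(2, 1) [+x clear] — {P5}
2. P2@(2, 0) [+x clear] — {P2, P5}
3. P7@(1, 0) [-y clear] — {P2, P5, P7}
4. P10@(2, -1) [+x clear] — {P10, P2, P5, P7}
5. P4@(0, 0) [-y clear] — {P10, P2, P4, P5, P7}
6. P3@(0, -1) [-y clear] — {P10, P2, P3, P4, P5, P7}
7. P11@(1, -1) [-y clear] — {P10, P11, P2, P3, P4, P5, P7}
8. P8@(1, 1) [+y clear] — {P10, P11, P2, P3, P4, P5, P7, P8}
9. P9@(0, 1) [-x clear] — {P10, P11, P2, P3, P4, P5, P7, P8, P9}

Valid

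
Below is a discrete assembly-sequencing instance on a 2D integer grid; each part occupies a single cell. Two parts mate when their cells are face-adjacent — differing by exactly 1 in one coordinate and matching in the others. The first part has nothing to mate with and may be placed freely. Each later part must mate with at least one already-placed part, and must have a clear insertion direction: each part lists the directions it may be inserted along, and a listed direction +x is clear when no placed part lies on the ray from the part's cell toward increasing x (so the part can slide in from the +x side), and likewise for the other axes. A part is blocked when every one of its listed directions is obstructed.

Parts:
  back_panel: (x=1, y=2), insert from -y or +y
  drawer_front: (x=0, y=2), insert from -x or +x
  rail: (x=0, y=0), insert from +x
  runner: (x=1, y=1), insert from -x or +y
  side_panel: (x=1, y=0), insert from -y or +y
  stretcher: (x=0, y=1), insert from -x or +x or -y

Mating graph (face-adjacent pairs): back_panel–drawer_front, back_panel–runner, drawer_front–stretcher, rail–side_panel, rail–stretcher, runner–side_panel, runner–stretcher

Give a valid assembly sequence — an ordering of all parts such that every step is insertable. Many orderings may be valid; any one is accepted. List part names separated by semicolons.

rail; stretcher; drawer_front; runner; back_panel; side_panel

1. rail@(0, 0) [+x clear] — {rail}
2. stretcher@(0, 1) [-x clear] — {rail, stretcher}
3. drawer_front@(0, 2) [-x clear] — {drawer_front, rail, stretcher}
4. runner@(1, 1) [+y clear] — {drawer_front, rail, runner, stretcher}
5. back_panel@(1, 2) [+y clear] — {back_panel, drawer_front, rail, runner, stretcher}
6. side_panel@(1, 0) [-y clear] — {back_panel, drawer_front, rail, runner, side_panel, stretcher}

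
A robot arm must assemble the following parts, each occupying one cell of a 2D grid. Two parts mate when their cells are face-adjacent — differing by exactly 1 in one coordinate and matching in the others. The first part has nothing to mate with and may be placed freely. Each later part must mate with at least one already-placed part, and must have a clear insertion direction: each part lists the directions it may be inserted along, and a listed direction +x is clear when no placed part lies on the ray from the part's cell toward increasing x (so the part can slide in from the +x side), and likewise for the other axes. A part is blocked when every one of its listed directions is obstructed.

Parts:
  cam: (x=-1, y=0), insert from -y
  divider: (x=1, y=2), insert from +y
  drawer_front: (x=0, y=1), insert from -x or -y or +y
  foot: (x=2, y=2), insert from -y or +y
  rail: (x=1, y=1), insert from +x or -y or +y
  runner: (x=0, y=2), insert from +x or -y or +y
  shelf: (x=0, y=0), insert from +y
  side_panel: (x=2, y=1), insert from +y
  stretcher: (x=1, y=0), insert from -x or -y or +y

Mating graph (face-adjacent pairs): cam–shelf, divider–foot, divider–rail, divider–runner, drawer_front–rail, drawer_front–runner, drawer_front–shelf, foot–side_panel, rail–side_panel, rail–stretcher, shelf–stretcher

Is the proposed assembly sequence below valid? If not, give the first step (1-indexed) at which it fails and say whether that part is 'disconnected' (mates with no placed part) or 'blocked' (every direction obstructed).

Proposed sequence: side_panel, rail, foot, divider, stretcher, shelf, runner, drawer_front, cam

Valid

1. side_panel@(2, 1) [+y clear] — {side_panel}
2. rail@(1, 1) [-y clear] — {rail, side_panel}
3. foot@(2, 2) [+y clear] — {foot, rail, side_panel}
4. divider@(1, 2) [+y clear] — {divider, foot, rail, side_panel}
5. stretcher@(1, 0) [-x clear] — {divider, foot, rail, side_panel, stretcher}
6. shelf@(0, 0) [+y clear] — {divider, foot, rail, shelf, side_panel, stretcher}
7. runner@(0, 2) [+y clear] — {divider, foot, rail, runner, shelf, side_panel, stretcher}
8. drawer_front@(0, 1) [-x clear] — {divider, drawer_front, foot, rail, runner, shelf, side_panel, stretcher}
9. cam@(-1, 0) [-y clear] — {cam, divider, drawer_front, foot, rail, runner, shelf, side_panel, stretcher}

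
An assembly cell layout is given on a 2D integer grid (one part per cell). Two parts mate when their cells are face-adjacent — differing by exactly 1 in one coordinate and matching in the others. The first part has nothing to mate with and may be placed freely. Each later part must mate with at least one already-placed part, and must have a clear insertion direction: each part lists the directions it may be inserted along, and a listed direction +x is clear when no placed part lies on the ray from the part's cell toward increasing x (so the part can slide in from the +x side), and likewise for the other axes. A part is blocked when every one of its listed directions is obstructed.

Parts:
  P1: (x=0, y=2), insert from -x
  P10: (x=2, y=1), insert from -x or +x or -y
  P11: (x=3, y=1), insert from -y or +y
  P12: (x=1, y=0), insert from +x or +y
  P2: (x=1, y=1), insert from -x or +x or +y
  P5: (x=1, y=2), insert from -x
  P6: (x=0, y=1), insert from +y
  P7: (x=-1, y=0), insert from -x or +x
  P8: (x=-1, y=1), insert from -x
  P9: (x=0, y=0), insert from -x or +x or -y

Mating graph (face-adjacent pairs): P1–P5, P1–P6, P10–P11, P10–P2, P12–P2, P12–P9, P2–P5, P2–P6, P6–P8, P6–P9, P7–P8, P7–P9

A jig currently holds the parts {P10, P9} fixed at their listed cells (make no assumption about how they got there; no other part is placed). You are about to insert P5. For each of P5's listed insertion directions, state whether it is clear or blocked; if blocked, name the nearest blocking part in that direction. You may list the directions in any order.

-x: ray from P5(1, 2) has no placed part ⇒ clear

-x: clear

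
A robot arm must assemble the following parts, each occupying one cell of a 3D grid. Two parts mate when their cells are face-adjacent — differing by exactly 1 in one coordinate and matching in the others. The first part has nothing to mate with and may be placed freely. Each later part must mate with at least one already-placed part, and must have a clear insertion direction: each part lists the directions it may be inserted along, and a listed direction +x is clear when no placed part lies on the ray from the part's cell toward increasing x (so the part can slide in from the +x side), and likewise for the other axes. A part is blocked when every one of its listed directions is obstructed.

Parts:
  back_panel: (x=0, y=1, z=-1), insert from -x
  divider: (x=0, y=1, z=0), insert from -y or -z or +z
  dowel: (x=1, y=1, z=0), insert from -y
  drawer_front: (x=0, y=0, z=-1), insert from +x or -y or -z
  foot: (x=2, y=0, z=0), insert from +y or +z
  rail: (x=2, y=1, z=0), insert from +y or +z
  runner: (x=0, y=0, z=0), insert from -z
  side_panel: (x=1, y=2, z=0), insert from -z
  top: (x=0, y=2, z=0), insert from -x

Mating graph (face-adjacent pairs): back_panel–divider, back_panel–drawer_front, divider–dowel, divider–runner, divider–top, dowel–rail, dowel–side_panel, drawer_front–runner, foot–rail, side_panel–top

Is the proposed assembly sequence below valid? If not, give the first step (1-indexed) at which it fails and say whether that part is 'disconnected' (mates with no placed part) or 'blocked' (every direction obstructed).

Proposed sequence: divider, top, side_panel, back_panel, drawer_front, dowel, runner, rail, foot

Invalid at step 7 (blocked)

1. divider@(0, 1, 0) [-y clear] — {divider}
2. top@(0, 2, 0) [-x clear] — {divider, top}
3. side_panel@(1, 2, 0) [-z clear] — {divider, side_panel, top}
4. back_panel@(0, 1, -1) [-x clear] — {back_panel, divider, side_panel, top}
5. drawer_front@(0, 0, -1) [+x clear] — {back_panel, divider, drawer_front, side_panel, top}
6. dowel@(1, 1, 0) [-y clear] — {back_panel, divider, dowel, drawer_front, side_panel, top}
7. runner@(0, 0, 0) — -z all obstructed ⇒ blocked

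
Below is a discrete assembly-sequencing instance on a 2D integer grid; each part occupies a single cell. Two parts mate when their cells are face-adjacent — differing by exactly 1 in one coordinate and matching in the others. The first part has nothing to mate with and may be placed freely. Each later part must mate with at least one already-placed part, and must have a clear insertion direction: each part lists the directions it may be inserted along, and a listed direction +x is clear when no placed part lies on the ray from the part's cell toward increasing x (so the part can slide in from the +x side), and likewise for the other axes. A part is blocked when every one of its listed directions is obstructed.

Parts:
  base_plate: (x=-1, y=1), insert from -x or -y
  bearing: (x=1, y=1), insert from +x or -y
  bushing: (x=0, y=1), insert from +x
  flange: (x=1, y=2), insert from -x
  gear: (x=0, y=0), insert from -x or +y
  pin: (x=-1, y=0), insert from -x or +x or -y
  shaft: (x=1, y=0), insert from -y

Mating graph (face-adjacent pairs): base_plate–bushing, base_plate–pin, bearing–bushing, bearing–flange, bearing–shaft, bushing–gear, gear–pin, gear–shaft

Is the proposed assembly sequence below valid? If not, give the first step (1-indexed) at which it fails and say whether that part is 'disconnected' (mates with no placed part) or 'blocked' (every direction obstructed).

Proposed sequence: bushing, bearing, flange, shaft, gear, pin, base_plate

1. bushing@(0, 1) [+x clear] — {bushing}
2. bearing@(1, 1) [+x clear] — {bearing, bushing}
3. flange@(1, 2) [-x clear] — {bearing, bushing, flange}
4. shaft@(1, 0) [-y clear] — {bearing, bushing, flange, shaft}
5. gear@(0, 0) [-x clear] — {bearing, bushing, flange, gear, shaft}
6. pin@(-1, 0) [-x clear] — {bearing, bushing, flange, gear, pin, shaft}
7. base_plate@(-1, 1) [-x clear] — {base_plate, bearing, bushing, flange, gear, pin, shaft}

Valid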